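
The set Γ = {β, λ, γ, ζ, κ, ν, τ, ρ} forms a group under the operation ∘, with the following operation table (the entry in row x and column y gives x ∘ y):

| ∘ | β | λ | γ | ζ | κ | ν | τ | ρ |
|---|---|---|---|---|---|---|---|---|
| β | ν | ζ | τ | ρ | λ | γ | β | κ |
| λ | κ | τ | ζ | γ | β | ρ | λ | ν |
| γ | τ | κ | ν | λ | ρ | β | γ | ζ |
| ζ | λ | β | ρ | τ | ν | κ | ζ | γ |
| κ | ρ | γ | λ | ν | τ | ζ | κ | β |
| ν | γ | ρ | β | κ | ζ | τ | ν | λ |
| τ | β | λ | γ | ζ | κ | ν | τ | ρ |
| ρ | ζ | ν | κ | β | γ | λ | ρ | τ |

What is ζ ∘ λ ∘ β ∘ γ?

β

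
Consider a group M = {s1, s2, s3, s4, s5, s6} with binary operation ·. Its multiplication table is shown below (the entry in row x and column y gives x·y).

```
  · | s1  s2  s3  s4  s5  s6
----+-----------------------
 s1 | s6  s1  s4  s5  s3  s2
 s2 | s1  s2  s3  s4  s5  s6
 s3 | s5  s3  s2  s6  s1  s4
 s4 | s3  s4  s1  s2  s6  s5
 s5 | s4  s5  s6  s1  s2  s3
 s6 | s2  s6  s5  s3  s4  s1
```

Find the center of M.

{s2}

An element z is central iff its row equals its column in the table.
For s3: s3·s6 = s4 ≠ s5 = s6·s3, so s3 ∉ Z.
Checking each element this way leaves Z(M) = {s2}.
(Structurally, M here is isomorphic to the symmetric group S_3.)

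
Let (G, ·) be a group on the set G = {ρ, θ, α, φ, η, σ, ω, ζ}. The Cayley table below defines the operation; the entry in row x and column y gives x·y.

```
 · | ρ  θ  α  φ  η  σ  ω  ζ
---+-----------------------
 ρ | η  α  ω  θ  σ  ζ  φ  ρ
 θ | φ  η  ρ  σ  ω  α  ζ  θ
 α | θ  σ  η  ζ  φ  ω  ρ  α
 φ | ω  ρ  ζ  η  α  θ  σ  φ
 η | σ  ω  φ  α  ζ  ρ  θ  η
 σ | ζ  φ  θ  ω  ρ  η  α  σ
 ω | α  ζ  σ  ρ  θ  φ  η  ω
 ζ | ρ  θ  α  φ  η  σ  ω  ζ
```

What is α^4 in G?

ζ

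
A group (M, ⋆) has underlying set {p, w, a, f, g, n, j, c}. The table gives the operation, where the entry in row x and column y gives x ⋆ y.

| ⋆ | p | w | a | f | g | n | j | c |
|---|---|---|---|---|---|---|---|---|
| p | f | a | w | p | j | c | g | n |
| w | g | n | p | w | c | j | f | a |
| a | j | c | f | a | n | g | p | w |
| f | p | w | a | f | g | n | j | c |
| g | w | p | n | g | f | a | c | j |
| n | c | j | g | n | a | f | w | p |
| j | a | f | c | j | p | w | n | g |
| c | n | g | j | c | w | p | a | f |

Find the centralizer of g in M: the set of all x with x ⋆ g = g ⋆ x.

Compare row g with column g entry by entry.
n ⋆ g = a = g ⋆ n, so n commutes with g.
j ⋆ g = p but g ⋆ j = c, so j does not.
Collecting the elements that commute with g: C(g) = {a, f, g, n}.
(Structurally, M here is isomorphic to the dihedral group D_4.)

{a, f, g, n}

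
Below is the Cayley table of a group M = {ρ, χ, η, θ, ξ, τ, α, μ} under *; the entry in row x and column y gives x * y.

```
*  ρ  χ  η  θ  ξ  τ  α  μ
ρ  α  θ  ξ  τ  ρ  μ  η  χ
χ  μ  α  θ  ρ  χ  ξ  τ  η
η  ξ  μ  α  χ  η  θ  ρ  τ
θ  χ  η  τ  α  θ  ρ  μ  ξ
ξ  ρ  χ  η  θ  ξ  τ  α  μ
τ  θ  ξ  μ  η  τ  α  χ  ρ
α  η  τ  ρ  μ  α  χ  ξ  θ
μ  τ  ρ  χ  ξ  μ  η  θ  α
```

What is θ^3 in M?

μ

θ^1 = θ
θ^2 = θ * θ = α
θ^3 = α * θ = μ
(Structurally, M here is isomorphic to the quaternion group Q_8.)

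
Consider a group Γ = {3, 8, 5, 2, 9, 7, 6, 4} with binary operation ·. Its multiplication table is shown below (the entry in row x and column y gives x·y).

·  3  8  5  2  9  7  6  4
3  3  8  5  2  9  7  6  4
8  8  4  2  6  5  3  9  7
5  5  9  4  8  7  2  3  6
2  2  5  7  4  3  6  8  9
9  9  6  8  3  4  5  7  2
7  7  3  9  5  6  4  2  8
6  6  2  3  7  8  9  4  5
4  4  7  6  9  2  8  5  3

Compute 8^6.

8^1 = 8
8^2 = 8·8 = 4
8^3 = 4·8 = 7
8^4 = 7·8 = 3
8^5 = 3·8 = 8
8^6 = 8·8 = 4

4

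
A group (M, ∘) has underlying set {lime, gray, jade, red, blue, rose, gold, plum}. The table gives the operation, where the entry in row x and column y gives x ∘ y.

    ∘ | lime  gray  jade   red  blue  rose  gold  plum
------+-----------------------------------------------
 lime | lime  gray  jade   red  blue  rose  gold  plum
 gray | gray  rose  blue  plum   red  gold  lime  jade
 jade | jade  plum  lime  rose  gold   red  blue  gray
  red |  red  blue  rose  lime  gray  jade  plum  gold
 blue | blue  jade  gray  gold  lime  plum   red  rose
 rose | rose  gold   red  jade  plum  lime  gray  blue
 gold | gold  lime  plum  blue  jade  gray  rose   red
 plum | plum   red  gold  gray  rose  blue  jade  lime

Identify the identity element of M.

The identity e satisfies e ∘ x = x for all x, so its row in the table reproduces the column headers.
Row lime reads: lime, gray, jade, red, blue, rose, gold, plum — exactly the header order. So lime is the identity.
(Structurally, M here is isomorphic to the dihedral group D_4.)

lime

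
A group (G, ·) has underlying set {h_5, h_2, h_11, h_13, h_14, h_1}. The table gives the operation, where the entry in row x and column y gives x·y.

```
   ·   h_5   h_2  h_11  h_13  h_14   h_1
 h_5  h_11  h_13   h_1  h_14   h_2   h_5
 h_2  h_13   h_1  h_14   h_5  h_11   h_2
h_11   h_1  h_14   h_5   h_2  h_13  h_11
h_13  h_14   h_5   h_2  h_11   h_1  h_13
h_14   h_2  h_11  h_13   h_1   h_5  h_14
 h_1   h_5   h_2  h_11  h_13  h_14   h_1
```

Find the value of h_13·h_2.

Read row h_13, column h_2: h_13·h_2 = h_5.

h_5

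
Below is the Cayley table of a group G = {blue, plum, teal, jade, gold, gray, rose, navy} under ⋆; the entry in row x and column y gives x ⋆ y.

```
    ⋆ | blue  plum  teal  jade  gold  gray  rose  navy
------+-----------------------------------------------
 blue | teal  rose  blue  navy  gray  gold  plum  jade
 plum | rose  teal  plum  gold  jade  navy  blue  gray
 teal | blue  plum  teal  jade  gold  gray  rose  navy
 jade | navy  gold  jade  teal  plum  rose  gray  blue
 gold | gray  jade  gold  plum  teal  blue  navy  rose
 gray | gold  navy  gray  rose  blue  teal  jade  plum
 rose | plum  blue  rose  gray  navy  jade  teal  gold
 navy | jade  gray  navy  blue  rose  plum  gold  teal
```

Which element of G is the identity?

teal

The identity e satisfies e ⋆ x = x for all x, so its row in the table reproduces the column headers.
Row teal reads: blue, plum, teal, jade, gold, gray, rose, navy — exactly the header order. So teal is the identity.
(Structurally, G here is isomorphic to the elementary abelian group (Z_2)^3.)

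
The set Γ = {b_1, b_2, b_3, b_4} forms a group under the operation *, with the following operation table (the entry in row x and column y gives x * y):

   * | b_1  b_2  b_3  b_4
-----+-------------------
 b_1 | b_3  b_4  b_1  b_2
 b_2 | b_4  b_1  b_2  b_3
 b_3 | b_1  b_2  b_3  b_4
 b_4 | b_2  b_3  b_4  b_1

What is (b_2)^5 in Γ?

b_2

b_2^1 = b_2
b_2^2 = b_2 * b_2 = b_1
b_2^3 = b_1 * b_2 = b_4
b_2^4 = b_4 * b_2 = b_3
b_2^5 = b_3 * b_2 = b_2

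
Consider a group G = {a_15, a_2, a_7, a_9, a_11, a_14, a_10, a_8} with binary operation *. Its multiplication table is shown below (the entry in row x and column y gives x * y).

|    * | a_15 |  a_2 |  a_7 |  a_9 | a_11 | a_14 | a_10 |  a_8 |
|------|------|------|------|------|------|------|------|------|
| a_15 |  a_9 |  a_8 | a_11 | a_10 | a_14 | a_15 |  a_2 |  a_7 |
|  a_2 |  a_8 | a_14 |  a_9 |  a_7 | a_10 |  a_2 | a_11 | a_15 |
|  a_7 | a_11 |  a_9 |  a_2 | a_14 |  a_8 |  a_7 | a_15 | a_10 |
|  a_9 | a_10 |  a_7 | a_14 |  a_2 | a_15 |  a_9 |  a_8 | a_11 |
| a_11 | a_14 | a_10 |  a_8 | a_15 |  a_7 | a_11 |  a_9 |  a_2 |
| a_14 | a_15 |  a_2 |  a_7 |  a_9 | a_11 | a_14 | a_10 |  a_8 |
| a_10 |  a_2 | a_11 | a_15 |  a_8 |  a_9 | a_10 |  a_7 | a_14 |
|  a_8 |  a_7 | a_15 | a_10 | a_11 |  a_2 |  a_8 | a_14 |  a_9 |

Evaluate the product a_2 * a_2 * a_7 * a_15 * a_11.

a_2 * a_2 = a_14
a_14 * a_7 = a_7
a_7 * a_15 = a_11
a_11 * a_11 = a_7

a_7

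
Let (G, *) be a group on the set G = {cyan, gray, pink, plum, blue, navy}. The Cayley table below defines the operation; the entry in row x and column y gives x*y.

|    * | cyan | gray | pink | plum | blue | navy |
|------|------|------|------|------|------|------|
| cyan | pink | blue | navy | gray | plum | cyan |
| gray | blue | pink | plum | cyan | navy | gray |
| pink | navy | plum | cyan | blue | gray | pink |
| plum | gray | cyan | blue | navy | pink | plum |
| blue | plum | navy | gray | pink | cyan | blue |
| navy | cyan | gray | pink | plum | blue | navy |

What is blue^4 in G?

pink

blue^1 = blue
blue^2 = blue*blue = cyan
blue^3 = cyan*blue = plum
blue^4 = plum*blue = pink
(Structurally, G here is isomorphic to the cyclic group Z_6.)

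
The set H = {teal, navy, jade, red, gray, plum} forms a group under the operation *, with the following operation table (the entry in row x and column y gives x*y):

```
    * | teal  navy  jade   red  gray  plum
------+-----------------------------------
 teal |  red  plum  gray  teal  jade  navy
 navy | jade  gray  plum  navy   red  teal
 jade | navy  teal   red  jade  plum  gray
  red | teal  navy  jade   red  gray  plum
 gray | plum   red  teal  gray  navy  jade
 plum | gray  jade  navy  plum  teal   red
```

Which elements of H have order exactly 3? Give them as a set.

{gray, navy}

Identity is red. Compute the order of each non-identity element by repeated multiplication:
  teal: teal → red  (order 2)
  navy: navy → gray → red  (order 3)
  jade: jade → red  (order 2)
  gray: gray → navy → red  (order 3)
  plum: plum → red  (order 2)
Elements of order 3: {gray, navy}.
(Structurally, H here is isomorphic to the symmetric group S_3.)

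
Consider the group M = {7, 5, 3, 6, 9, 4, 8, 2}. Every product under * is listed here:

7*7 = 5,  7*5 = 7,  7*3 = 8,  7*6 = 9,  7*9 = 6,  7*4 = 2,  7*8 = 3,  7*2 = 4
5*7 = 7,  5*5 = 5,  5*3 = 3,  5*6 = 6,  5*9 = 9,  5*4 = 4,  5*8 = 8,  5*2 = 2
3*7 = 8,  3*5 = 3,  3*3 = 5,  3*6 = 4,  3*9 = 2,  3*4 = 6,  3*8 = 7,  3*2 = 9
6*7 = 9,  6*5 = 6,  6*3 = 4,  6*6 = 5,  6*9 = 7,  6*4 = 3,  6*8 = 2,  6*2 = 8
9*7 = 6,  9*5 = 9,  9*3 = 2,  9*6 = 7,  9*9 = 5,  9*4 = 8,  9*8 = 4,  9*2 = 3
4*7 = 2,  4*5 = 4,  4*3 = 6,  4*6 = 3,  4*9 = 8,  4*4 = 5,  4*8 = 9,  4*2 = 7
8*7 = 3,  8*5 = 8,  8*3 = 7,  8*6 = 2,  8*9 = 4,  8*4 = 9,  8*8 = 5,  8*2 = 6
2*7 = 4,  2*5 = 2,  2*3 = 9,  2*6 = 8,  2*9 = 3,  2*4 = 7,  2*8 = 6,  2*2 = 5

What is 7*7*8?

7*7 = 5
5*8 = 8

8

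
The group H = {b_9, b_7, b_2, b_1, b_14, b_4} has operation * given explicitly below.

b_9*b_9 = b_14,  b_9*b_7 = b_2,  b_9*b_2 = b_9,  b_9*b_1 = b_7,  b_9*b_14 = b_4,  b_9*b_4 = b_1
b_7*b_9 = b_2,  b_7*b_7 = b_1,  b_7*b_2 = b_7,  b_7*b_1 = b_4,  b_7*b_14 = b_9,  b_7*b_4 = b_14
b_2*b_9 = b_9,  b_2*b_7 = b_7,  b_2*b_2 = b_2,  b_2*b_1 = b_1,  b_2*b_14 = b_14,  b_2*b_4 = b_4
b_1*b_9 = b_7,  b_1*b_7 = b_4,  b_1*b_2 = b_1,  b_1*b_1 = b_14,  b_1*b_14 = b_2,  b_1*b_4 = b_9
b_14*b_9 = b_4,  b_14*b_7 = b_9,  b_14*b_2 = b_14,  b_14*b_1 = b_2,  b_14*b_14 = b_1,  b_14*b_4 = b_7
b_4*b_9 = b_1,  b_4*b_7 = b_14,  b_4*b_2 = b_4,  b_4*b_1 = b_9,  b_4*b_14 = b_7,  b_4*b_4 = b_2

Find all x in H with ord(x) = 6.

Identity is b_2. Compute the order of each non-identity element by repeated multiplication:
  b_9: b_9 → b_14 → b_4 → b_1 → b_7 → b_2  (order 6)
  b_7: b_7 → b_1 → b_4 → b_14 → b_9 → b_2  (order 6)
  b_1: b_1 → b_14 → b_2  (order 3)
  b_14: b_14 → b_1 → b_2  (order 3)
  b_4: b_4 → b_2  (order 2)
Elements of order 6: {b_7, b_9}.

{b_7, b_9}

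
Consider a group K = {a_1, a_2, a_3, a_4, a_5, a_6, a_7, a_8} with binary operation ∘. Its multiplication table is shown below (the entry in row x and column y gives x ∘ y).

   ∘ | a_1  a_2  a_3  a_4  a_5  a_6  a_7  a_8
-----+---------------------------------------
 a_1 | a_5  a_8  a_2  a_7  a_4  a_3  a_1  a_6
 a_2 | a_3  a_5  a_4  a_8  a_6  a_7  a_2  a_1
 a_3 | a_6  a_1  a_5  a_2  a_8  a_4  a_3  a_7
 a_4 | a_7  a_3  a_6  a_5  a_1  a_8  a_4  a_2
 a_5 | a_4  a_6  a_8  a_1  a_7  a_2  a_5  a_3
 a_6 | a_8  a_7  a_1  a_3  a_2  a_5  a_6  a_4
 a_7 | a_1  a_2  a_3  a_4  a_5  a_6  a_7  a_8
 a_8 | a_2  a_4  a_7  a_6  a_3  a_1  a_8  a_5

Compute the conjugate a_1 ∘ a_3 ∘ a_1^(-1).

The identity is a_7. In row a_1, the entry a_7 sits in column a_4, so a_1^(-1) = a_4.
a_1 ∘ a_3 = a_2
a_2 ∘ a_4 = a_8

a_8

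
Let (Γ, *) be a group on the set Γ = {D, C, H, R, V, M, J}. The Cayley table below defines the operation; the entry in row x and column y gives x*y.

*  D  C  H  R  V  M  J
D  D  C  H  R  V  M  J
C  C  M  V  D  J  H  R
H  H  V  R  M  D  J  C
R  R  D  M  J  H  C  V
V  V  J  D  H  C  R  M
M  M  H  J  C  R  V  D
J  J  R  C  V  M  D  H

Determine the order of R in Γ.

7

The identity element is D (its row matches the header).
R^1 = R
R^2 = R*R = J
R^3 = J*R = V
R^4 = V*R = H
R^5 = H*R = M
R^6 = M*R = C
R^7 = C*R = D
The first power of R equal to the identity is R^7, so ord(R) = 7.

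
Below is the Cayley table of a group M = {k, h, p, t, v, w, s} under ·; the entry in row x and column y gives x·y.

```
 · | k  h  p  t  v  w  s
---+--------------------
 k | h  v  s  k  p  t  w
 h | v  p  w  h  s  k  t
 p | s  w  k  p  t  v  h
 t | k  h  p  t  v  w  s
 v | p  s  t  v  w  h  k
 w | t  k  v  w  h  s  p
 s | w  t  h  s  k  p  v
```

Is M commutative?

Check whether the table is symmetric across its main diagonal.
Every entry (row x, col y) equals the entry (row y, col x), so M is abelian.

Yes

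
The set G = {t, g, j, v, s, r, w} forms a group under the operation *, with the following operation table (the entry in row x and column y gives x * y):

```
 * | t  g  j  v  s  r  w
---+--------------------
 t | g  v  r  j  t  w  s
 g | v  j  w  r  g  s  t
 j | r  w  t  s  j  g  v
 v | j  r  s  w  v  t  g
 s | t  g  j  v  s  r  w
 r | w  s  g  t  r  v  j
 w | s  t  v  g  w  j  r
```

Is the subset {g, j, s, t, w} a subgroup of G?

w * w = r, which is not in {g, j, s, t, w}.
The subset is not closed under *, so it is not a subgroup.
(Structurally, G here is isomorphic to the cyclic group Z_7.)

No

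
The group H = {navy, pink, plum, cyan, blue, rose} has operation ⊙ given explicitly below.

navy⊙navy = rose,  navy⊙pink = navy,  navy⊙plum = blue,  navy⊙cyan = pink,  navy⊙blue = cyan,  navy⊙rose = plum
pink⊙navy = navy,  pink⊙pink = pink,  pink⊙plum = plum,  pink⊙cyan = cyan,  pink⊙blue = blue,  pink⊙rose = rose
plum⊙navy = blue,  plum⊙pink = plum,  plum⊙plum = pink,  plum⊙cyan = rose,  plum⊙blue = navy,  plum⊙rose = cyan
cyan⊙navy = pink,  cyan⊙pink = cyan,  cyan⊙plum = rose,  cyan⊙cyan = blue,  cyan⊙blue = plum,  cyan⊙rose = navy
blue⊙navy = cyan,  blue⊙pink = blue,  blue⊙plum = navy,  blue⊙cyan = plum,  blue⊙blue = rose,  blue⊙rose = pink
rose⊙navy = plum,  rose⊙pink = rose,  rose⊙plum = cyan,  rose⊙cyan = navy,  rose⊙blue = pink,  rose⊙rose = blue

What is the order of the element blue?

3

The identity element is pink (its row matches the header).
blue^1 = blue
blue^2 = blue ⊙ blue = rose
blue^3 = rose ⊙ blue = pink
The first power of blue equal to the identity is blue^3, so ord(blue) = 3.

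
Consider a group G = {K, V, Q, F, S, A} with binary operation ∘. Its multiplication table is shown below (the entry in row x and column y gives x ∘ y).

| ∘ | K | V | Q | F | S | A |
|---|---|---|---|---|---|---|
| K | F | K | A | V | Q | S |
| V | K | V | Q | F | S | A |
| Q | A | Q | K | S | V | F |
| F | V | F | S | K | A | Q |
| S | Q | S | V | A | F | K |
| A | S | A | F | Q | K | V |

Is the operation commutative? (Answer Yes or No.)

Yes

Check whether the table is symmetric across its main diagonal.
Every entry (row x, col y) equals the entry (row y, col x), so G is abelian.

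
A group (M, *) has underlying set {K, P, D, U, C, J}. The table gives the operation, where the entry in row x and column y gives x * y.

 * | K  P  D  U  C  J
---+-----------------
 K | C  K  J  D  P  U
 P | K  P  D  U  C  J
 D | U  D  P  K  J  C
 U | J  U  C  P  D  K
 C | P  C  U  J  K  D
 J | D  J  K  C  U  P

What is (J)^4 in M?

J^1 = J
J^2 = J * J = P
J^3 = P * J = J
J^4 = J * J = P

P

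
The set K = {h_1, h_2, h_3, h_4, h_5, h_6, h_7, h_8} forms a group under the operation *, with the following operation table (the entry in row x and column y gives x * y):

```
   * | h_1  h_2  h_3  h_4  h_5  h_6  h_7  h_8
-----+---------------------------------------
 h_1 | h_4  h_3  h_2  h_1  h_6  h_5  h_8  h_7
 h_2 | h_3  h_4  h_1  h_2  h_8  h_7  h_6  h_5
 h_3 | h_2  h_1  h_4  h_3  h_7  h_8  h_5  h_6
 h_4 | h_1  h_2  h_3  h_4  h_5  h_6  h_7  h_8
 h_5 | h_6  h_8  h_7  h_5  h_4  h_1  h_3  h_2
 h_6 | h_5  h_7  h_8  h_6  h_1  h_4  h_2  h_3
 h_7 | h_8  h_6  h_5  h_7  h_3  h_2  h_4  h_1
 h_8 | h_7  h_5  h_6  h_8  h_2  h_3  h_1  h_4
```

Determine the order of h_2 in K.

The identity element is h_4 (its row matches the header).
h_2^1 = h_2
h_2^2 = h_2 * h_2 = h_4
The first power of h_2 equal to the identity is h_2^2, so ord(h_2) = 2.
(Structurally, K here is isomorphic to the elementary abelian group (Z_2)^3.)

2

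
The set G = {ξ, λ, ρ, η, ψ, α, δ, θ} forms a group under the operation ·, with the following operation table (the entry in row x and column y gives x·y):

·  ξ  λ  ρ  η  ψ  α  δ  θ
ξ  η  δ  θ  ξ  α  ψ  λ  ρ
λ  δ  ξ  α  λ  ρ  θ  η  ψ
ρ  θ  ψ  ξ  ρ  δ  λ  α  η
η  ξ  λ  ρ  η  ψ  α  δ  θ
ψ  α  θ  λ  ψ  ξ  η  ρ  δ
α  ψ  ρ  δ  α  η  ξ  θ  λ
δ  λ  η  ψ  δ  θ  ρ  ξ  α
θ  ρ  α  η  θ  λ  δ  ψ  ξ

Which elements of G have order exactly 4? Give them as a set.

{α, δ, θ, λ, ρ, ψ}

Identity is η. Compute the order of each non-identity element by repeated multiplication:
  ξ: ξ → η  (order 2)
  λ: λ → ξ → δ → η  (order 4)
  ρ: ρ → ξ → θ → η  (order 4)
  ψ: ψ → ξ → α → η  (order 4)
  α: α → ξ → ψ → η  (order 4)
  δ: δ → ξ → λ → η  (order 4)
  θ: θ → ξ → ρ → η  (order 4)
Elements of order 4: {α, δ, θ, λ, ρ, ψ}.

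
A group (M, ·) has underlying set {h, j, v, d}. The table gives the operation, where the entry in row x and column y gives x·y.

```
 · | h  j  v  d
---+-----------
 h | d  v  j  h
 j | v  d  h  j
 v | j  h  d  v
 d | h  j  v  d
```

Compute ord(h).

2

The identity element is d (its row matches the header).
h^1 = h
h^2 = h·h = d
The first power of h equal to the identity is h^2, so ord(h) = 2.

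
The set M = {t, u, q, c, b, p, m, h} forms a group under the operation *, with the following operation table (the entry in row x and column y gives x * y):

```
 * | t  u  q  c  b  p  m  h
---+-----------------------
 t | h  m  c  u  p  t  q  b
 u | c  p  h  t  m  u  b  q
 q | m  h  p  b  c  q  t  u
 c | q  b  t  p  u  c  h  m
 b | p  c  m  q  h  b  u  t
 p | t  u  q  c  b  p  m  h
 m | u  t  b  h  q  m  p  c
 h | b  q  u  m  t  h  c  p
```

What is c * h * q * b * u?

c * h = m
m * q = b
b * b = h
h * u = q

q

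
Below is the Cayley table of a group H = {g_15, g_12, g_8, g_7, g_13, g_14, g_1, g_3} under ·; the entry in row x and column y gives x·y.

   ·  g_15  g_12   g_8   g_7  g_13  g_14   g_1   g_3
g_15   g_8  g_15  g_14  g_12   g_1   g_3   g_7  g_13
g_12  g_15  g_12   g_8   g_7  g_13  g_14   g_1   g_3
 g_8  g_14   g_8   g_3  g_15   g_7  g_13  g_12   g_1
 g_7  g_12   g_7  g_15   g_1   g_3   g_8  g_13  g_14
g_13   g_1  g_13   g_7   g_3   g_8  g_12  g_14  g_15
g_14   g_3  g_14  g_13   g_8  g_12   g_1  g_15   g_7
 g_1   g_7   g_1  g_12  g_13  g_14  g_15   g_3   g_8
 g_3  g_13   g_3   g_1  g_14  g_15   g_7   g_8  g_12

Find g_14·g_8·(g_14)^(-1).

The identity is g_12. In row g_14, the entry g_12 sits in column g_13, so g_14^(-1) = g_13.
g_14·g_8 = g_13
g_13·g_13 = g_8

g_8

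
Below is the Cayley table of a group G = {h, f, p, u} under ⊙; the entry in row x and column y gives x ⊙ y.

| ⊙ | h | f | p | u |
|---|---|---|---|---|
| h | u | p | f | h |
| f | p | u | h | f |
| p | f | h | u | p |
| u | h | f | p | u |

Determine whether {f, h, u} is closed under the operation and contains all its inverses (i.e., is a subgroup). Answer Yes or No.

No

h ⊙ f = p, which is not in {f, h, u}.
The subset is not closed under ⊙, so it is not a subgroup.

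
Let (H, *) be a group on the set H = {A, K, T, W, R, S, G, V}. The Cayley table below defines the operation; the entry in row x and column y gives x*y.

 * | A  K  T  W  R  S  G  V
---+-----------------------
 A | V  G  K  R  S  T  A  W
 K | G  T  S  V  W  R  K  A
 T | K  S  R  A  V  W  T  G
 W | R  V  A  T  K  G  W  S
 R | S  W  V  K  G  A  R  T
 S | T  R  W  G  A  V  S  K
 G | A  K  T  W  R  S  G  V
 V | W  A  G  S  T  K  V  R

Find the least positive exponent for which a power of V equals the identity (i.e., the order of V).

The identity element is G (its row matches the header).
V^1 = V
V^2 = V*V = R
V^3 = R*V = T
V^4 = T*V = G
The first power of V equal to the identity is V^4, so ord(V) = 4.
(Structurally, H here is isomorphic to the cyclic group Z_8.)

4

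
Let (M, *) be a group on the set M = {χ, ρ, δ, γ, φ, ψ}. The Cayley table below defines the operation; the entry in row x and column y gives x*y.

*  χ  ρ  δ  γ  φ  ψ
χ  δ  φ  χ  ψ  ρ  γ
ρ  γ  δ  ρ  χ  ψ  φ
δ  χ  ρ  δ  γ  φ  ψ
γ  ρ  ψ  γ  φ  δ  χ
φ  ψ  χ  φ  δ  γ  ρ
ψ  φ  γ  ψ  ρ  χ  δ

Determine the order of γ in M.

3

The identity element is δ (its row matches the header).
γ^1 = γ
γ^2 = γ*γ = φ
γ^3 = φ*γ = δ
The first power of γ equal to the identity is γ^3, so ord(γ) = 3.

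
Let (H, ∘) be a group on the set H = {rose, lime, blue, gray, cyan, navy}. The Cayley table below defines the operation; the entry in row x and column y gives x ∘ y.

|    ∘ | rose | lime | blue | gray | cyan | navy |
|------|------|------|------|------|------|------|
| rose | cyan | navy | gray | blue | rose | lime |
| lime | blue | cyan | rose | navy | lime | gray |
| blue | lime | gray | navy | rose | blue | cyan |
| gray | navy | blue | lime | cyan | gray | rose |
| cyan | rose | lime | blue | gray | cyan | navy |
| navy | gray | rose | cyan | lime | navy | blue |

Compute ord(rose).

The identity element is cyan (its row matches the header).
rose^1 = rose
rose^2 = rose ∘ rose = cyan
The first power of rose equal to the identity is rose^2, so ord(rose) = 2.

2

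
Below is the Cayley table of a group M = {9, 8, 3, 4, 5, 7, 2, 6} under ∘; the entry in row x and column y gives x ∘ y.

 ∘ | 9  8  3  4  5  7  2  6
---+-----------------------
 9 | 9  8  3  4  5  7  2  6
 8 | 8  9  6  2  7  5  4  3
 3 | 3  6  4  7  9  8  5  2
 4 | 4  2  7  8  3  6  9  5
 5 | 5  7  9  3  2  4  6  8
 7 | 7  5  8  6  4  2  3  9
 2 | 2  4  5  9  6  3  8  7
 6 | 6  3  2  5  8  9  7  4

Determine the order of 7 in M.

8

The identity element is 9 (its row matches the header).
7^1 = 7
7^2 = 7 ∘ 7 = 2
7^3 = 2 ∘ 7 = 3
7^4 = 3 ∘ 7 = 8
7^5 = 8 ∘ 7 = 5
7^6 = 5 ∘ 7 = 4
7^7 = 4 ∘ 7 = 6
7^8 = 6 ∘ 7 = 9
The first power of 7 equal to the identity is 7^8, so ord(7) = 8.
(Structurally, M here is isomorphic to the cyclic group Z_8.)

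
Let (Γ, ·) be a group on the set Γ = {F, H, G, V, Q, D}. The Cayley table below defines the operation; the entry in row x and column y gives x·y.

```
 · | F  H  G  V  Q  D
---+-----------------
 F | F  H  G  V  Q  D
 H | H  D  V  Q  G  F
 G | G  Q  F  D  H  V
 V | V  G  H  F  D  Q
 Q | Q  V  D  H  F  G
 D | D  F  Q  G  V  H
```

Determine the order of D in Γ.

The identity element is F (its row matches the header).
D^1 = D
D^2 = D·D = H
D^3 = H·D = F
The first power of D equal to the identity is D^3, so ord(D) = 3.
(Structurally, Γ here is isomorphic to the symmetric group S_3.)

3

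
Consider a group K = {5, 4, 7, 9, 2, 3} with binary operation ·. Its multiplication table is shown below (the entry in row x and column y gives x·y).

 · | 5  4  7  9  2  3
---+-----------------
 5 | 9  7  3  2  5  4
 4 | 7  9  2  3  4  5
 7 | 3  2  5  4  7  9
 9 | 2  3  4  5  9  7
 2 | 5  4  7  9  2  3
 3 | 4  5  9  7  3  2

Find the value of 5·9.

2

Read row 5, column 9: 5·9 = 2.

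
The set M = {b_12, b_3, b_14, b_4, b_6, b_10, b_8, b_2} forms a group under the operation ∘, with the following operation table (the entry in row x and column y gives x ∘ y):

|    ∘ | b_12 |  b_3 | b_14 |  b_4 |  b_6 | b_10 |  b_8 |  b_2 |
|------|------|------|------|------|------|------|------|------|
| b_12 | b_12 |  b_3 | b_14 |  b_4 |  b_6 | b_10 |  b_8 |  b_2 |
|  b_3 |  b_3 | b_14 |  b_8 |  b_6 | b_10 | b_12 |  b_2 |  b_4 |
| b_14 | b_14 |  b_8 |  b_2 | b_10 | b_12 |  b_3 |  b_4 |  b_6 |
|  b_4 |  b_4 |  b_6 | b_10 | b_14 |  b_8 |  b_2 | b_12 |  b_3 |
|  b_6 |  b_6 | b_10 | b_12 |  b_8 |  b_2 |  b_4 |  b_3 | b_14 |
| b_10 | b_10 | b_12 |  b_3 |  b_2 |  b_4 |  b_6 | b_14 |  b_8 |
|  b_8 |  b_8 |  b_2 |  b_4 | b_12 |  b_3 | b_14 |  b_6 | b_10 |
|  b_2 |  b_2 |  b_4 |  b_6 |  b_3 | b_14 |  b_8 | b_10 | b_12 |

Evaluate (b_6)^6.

b_6^1 = b_6
b_6^2 = b_6 ∘ b_6 = b_2
b_6^3 = b_2 ∘ b_6 = b_14
b_6^4 = b_14 ∘ b_6 = b_12
b_6^5 = b_12 ∘ b_6 = b_6
b_6^6 = b_6 ∘ b_6 = b_2
(Structurally, M here is isomorphic to the cyclic group Z_8.)

b_2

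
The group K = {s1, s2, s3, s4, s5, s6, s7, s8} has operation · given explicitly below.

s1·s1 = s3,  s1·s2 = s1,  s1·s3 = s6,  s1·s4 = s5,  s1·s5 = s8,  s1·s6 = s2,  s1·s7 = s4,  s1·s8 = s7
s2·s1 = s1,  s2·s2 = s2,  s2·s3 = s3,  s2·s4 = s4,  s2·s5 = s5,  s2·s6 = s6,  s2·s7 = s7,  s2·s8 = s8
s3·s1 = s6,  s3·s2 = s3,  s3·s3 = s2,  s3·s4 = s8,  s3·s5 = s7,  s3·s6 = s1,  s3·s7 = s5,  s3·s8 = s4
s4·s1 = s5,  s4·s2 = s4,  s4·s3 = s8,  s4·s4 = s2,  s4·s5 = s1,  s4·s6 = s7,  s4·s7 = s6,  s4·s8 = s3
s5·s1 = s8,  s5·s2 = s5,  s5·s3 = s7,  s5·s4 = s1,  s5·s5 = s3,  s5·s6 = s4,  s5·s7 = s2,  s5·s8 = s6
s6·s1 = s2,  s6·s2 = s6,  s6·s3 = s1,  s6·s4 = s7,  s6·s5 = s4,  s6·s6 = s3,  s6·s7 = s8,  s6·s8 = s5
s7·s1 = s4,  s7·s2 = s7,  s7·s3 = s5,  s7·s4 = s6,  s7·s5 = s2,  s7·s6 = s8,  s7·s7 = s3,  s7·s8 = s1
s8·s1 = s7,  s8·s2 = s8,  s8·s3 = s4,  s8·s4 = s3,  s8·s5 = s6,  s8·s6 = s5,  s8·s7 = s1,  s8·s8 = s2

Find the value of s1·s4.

s5

Read row s1, column s4: s1·s4 = s5.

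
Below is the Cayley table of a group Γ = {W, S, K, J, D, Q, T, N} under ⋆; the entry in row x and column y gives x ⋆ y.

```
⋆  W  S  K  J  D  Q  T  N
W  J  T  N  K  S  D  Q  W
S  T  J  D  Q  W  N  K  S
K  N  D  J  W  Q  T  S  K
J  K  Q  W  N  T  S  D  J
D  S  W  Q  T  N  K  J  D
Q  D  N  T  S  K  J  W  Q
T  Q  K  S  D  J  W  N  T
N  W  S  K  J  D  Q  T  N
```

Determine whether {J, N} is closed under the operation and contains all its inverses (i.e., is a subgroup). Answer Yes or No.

{J, N} contains the identity N.
Checking products: every product of two elements of {J, N} (read from the table) lies in {J, N}, so the set is closed.
In a finite group, a nonempty closed subset is a subgroup. So {J, N} ≤ Γ.

Yes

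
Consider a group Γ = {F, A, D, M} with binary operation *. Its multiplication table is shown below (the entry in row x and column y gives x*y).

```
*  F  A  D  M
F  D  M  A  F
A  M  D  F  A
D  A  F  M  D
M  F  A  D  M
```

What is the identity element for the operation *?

M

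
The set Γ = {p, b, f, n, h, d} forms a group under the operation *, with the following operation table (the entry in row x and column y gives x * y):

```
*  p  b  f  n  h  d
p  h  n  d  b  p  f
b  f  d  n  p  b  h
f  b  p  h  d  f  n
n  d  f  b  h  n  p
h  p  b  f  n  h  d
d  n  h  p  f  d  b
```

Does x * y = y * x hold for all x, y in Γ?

b * n = p but n * b = f.
Since b and n do not commute, Γ is not abelian.

No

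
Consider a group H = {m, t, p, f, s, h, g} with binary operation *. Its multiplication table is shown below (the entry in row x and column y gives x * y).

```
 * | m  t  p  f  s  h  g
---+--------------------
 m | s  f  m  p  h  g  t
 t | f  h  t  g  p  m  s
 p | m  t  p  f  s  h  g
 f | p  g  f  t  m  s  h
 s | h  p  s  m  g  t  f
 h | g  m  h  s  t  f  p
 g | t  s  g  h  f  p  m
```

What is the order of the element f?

7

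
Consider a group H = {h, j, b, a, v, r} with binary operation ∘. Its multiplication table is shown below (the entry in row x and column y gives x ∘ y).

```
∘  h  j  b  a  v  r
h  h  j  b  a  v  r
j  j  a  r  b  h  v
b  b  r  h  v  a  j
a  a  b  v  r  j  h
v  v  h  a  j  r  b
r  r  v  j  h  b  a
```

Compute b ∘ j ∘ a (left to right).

b ∘ j = r
r ∘ a = h

h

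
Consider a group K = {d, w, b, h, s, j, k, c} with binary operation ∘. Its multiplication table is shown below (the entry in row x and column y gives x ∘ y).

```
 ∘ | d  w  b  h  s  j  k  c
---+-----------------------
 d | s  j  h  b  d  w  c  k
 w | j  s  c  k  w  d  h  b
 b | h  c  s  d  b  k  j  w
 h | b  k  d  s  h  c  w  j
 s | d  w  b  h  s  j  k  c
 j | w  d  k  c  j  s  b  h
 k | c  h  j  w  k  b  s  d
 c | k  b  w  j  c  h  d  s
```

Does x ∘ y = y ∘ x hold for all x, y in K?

Check whether the table is symmetric across its main diagonal.
Every entry (row x, col y) equals the entry (row y, col x), so K is abelian.

Yes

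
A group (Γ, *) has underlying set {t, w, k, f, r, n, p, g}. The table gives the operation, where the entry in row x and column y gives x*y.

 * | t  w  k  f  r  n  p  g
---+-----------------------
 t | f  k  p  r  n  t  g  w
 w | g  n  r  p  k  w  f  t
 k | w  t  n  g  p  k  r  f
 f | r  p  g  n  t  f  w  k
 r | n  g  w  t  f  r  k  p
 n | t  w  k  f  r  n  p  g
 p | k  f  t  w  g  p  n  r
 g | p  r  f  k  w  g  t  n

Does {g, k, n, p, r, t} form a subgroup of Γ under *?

r*r = f, which is not in {g, k, n, p, r, t}.
The subset is not closed under *, so it is not a subgroup.

No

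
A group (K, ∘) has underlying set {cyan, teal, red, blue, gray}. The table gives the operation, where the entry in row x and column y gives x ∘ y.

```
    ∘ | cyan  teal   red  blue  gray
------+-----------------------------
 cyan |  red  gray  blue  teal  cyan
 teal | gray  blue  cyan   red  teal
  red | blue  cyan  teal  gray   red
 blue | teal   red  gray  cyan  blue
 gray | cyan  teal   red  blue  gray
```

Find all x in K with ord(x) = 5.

Identity is gray. Compute the order of each non-identity element by repeated multiplication:
  cyan: cyan → red → blue → teal → gray  (order 5)
  teal: teal → blue → red → cyan → gray  (order 5)
  red: red → teal → cyan → blue → gray  (order 5)
  blue: blue → cyan → teal → red → gray  (order 5)
Elements of order 5: {blue, cyan, red, teal}.
(Structurally, K here is isomorphic to the cyclic group Z_5.)

{blue, cyan, red, teal}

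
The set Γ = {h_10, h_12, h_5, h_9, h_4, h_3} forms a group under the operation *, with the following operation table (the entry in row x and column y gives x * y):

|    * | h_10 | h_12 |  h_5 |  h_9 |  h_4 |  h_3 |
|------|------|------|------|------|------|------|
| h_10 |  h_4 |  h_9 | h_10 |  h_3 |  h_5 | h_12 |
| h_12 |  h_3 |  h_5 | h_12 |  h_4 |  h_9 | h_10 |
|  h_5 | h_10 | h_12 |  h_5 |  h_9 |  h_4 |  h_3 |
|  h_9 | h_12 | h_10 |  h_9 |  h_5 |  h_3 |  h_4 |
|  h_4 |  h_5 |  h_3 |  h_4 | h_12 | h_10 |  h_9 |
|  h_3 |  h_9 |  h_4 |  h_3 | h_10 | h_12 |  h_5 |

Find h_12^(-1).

First locate the identity: row h_5 matches the header, so h_5 is the identity.
Scan row h_12 for h_5: h_12 * h_12 = h_5. Hence h_12^(-1) = h_12.
(Structurally, Γ here is isomorphic to the symmetric group S_3.)

h_12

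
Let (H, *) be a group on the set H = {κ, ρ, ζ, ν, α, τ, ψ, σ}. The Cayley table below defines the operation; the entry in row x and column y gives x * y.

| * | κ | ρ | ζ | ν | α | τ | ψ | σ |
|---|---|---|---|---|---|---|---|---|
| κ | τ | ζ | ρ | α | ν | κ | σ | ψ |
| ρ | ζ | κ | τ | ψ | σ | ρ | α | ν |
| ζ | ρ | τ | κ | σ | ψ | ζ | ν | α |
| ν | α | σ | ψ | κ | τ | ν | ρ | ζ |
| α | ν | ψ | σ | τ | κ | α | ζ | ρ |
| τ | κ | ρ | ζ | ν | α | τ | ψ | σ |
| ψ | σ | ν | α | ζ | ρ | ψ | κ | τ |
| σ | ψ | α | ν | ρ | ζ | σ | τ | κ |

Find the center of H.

{κ, τ}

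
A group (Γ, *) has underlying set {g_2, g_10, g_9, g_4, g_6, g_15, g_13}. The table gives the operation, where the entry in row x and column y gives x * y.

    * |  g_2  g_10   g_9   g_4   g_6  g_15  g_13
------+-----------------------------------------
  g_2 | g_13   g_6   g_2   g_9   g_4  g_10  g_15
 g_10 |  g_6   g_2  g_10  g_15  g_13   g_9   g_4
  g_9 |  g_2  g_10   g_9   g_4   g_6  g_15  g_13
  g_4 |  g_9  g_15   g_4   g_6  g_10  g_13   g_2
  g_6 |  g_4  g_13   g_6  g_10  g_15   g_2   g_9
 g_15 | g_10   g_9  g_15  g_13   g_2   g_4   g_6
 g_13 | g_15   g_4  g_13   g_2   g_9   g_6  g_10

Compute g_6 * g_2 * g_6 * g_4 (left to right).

g_15

g_6 * g_2 = g_4
g_4 * g_6 = g_10
g_10 * g_4 = g_15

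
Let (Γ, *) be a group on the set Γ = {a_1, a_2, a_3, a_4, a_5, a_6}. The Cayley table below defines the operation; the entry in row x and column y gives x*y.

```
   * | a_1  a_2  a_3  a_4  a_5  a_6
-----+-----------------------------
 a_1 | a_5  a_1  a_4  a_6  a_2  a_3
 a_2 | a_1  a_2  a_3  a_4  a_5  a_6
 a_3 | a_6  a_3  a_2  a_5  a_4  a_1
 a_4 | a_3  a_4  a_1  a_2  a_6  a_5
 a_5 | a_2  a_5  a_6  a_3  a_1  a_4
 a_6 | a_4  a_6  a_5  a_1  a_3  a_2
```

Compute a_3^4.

a_3^1 = a_3
a_3^2 = a_3*a_3 = a_2
a_3^3 = a_2*a_3 = a_3
a_3^4 = a_3*a_3 = a_2

a_2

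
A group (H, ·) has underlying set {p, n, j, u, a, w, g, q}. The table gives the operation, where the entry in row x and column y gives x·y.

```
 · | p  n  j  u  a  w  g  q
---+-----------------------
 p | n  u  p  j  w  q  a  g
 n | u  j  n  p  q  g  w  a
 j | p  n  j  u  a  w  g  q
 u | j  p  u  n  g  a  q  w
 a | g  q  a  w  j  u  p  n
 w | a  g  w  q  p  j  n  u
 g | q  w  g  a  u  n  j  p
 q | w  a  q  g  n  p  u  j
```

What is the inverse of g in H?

g

First locate the identity: row j matches the header, so j is the identity.
Scan row g for j: g·g = j. Hence g^(-1) = g.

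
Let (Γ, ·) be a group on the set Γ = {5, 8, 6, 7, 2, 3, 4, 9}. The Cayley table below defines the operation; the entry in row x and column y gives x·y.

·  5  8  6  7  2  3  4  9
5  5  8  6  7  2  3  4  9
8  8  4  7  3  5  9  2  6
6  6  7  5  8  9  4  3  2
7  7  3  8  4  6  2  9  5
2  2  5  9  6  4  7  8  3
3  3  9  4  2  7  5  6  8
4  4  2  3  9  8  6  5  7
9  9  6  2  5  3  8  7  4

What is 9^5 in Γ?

9^1 = 9
9^2 = 9·9 = 4
9^3 = 4·9 = 7
9^4 = 7·9 = 5
9^5 = 5·9 = 9
(Structurally, Γ here is isomorphic to Z_2 x Z_4.)

9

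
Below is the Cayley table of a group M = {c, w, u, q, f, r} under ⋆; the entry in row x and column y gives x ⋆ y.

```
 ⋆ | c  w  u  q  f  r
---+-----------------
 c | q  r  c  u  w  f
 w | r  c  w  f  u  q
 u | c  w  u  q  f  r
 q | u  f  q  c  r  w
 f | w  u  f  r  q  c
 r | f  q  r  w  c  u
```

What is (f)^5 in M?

f^1 = f
f^2 = f ⋆ f = q
f^3 = q ⋆ f = r
f^4 = r ⋆ f = c
f^5 = c ⋆ f = w

w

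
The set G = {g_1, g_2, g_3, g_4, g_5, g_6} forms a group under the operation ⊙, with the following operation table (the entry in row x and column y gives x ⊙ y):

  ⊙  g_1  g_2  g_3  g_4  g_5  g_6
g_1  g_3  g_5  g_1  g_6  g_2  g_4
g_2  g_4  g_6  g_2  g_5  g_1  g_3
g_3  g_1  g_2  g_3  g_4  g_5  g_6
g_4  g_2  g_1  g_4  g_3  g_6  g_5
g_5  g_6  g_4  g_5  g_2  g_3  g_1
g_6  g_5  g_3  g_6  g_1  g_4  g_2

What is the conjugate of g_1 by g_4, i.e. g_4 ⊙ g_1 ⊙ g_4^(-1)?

The identity is g_3. In row g_4, the entry g_3 sits in column g_4, so g_4^(-1) = g_4.
g_4 ⊙ g_1 = g_2
g_2 ⊙ g_4 = g_5

g_5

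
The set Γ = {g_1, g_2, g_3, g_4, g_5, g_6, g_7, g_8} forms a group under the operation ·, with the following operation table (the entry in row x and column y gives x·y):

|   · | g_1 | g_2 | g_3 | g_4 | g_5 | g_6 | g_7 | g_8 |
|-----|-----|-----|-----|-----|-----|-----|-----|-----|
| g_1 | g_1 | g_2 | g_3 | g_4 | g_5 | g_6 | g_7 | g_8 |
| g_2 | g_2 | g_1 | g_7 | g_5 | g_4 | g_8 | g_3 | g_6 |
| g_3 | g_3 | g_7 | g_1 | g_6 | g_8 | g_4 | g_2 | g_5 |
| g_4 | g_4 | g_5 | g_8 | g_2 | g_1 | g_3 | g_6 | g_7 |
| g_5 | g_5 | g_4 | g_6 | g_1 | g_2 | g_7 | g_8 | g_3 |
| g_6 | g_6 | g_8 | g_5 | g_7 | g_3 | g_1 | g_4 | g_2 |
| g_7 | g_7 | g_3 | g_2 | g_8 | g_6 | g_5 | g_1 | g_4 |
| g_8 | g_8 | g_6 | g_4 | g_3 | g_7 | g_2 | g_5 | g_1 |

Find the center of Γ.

An element z is central iff its row equals its column in the table.
For g_8: g_8·g_4 = g_3 ≠ g_7 = g_4·g_8, so g_8 ∉ Z.
Checking each element this way leaves Z(Γ) = {g_1, g_2}.

{g_1, g_2}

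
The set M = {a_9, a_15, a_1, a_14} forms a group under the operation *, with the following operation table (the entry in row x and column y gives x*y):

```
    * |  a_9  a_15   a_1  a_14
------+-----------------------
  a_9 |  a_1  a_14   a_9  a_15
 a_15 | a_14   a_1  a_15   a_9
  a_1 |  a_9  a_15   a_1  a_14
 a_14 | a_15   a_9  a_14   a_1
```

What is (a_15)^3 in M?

a_15^1 = a_15
a_15^2 = a_15*a_15 = a_1
a_15^3 = a_1*a_15 = a_15
(Structurally, M here is isomorphic to the Klein four-group V_4.)

a_15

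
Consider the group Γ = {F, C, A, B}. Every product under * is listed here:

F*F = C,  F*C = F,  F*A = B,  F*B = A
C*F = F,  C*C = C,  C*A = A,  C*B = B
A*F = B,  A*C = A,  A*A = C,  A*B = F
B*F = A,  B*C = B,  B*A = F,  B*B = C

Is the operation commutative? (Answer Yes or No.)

Check whether the table is symmetric across its main diagonal.
Every entry (row x, col y) equals the entry (row y, col x), so Γ is abelian.

Yes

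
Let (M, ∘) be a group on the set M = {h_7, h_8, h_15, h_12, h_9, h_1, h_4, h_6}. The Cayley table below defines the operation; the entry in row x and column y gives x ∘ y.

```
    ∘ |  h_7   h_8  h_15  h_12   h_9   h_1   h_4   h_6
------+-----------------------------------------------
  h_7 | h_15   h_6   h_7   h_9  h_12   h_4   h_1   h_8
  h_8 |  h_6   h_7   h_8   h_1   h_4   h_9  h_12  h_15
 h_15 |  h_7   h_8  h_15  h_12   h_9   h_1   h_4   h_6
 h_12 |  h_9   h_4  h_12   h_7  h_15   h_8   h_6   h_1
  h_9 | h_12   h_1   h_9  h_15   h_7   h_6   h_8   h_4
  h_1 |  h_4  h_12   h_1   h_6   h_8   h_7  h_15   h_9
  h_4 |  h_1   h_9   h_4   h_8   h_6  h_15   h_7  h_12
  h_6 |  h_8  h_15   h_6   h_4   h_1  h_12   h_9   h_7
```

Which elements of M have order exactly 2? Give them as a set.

Identity is h_15. Compute the order of each non-identity element by repeated multiplication:
  h_7: h_7 → h_15  (order 2)
  h_8: h_8 → h_7 → h_6 → h_15  (order 4)
  h_12: h_12 → h_7 → h_9 → h_15  (order 4)
  h_9: h_9 → h_7 → h_12 → h_15  (order 4)
  h_1: h_1 → h_7 → h_4 → h_15  (order 4)
  h_4: h_4 → h_7 → h_1 → h_15  (order 4)
  h_6: h_6 → h_7 → h_8 → h_15  (order 4)
Elements of order 2: {h_7}.
(Structurally, M here is isomorphic to the quaternion group Q_8.)

{h_7}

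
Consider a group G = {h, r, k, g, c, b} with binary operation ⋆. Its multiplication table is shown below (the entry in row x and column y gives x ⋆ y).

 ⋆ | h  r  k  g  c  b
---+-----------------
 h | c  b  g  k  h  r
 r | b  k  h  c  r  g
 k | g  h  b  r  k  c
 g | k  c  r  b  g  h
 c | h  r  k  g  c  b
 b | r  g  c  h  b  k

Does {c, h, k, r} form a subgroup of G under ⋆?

No

r ⋆ h = b, which is not in {c, h, k, r}.
The subset is not closed under ⋆, so it is not a subgroup.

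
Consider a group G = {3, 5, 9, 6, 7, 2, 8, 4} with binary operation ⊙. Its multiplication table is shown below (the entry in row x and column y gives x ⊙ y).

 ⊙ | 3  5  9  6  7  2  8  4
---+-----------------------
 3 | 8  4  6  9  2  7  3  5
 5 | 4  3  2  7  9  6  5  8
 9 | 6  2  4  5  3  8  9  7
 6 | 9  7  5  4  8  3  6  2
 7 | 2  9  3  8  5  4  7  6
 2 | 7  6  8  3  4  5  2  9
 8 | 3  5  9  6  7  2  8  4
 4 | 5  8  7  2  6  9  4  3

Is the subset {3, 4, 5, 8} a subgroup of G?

Yes

{3, 4, 5, 8} contains the identity 8.
Checking products: every product of two elements of {3, 4, 5, 8} (read from the table) lies in {3, 4, 5, 8}, so the set is closed.
In a finite group, a nonempty closed subset is a subgroup. So {3, 4, 5, 8} ≤ G.
(Structurally, G here is isomorphic to the cyclic group Z_8.)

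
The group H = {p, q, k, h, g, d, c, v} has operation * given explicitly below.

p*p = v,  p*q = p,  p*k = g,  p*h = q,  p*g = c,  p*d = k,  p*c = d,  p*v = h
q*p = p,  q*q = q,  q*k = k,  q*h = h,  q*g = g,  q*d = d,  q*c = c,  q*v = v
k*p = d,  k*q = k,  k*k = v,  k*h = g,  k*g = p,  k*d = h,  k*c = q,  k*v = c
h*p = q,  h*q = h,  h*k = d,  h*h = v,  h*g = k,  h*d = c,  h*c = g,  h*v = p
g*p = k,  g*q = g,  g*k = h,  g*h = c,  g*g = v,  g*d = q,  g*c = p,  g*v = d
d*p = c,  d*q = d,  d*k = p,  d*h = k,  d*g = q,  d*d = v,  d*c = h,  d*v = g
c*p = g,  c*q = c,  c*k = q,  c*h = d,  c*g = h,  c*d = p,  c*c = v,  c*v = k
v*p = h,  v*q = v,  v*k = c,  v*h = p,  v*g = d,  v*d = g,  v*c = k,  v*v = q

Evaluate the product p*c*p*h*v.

g

p*c = d
d*p = c
c*h = d
d*v = g
(Structurally, H here is isomorphic to the quaternion group Q_8.)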